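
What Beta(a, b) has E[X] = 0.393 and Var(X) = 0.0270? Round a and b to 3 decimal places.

a = 3.079, b = 4.756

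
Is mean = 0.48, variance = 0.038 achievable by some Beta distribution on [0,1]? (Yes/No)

Yes

For any Beta, Var(X) < E[X]·(1−E[X]).
Here μ(1−μ) = 0.48×0.52 = 0.2496, and 0.038 < 0.2496.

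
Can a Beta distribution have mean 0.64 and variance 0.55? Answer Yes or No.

No

The Beta variance bound is σ² < μ(1−μ).
Here μ(1−μ) = 0.64×0.36 = 0.2304, and 0.55 ≥ 0.2304.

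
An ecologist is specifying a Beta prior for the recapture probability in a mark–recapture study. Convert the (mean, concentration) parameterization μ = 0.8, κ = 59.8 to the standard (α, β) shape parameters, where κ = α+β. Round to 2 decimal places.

α = 47.84, β = 11.96

α = μκ = 0.8×59.8 = 47.84 and β = (1−μ)κ = 0.2×59.8 = 11.96.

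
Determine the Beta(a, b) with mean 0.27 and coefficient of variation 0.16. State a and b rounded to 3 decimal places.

Var = (CV·μ)² = (0.16×0.27)² = 0.001866.
a+b = μ(1−μ)/Var − 1 = 0.1971/0.001866 − 1 = 104.6134.
Thus a = 0.27·104.6134 = 28.246 and b = 0.73·104.6134 = 76.368.

a = 28.246, b = 76.368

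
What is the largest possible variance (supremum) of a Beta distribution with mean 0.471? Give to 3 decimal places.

0.249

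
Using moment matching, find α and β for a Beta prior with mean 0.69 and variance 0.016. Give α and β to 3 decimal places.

α = 8.534, β = 3.834

Write ν = α+β; then α = μν and Var = μ(1−μ)/(ν+1).
ν = μ(1−μ)/Var − 1 = 0.2139/0.016 − 1 = 12.3688.
α = 0.69·12.3688 = 8.534, β = 0.31·12.3688 = 3.834.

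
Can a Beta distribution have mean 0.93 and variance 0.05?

For any Beta, Var(X) < E[X]·(1−E[X]).
Here μ(1−μ) = 0.93×0.07 = 0.0651, and 0.05 < 0.0651.

Yes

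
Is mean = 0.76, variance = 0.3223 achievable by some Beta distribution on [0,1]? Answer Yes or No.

A Beta with mean μ has variance μ(1−μ)/(α+β+1) < μ(1−μ).
Here μ(1−μ) = 0.76×0.24 = 0.1824, and 0.3223 ≥ 0.1824.

No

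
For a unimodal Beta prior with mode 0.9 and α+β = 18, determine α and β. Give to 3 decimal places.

Since the density peak of Beta(α,β) is at (α−1)/(α+β−2),
α = 1 + 0.9(18−2) = 15.400 and β = 18 − 15.400 = 2.600.

α = 15.400, β = 2.600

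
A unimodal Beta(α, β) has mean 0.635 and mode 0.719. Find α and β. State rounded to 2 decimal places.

α = 3.31, β = 1.90

Let s = α+β. Mean gives α = μs = 0.635s; mode gives (α−1)/(s−2) = 0.719.
Substituting: 0.635s − 1 = 0.719(s−2) = 0.719s − 1.438, so -0.084s = -0.438 and s = 5.2143.
Then α = 0.635×5.2143 = 3.31 and β = s−α = 1.90.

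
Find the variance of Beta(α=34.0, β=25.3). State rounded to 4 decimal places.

α+β = 59.3 and αβ = 860.20, so Var = αβ/[(α+β)²(α+β+1)] = 860.20/212044.347 = 0.0041.

0.0041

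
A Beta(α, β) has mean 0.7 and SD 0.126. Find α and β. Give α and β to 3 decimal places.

α = 8.559, β = 3.668

Variance = 0.126² = 0.015876. The moment-matching identity α+β = μ(1−μ)/Var − 1 gives
α+β = 0.21/0.015876 − 1 = 12.2275, so α = μ·12.2275 = 8.559 and β = (1−μ)·12.2275 = 3.668.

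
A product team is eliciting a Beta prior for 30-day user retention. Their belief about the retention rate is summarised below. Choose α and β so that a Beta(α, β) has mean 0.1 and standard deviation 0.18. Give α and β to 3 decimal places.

α = 0.178, β = 1.600

σ² = 0.18² = 0.0324.
With s = α+β, Var = μ(1−μ)/(s+1), so s+1 = (0.1×0.9)/0.0324 = 2.7778 and s = 1.7778.
α = μs = 0.178, β = (1−μ)s = 1.600.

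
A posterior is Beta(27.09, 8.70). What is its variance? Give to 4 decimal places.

0.0050

Var = αβ/[(α+β)²(α+β+1)] = (27.09×8.70)/(35.79²×36.79) = 235.6830/47125.197639 = 0.0050.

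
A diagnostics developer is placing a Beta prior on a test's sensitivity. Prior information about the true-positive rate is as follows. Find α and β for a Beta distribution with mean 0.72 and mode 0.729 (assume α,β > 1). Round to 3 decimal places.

α = 36.640, β = 14.249

Let s = α+β. Mean gives α = μs = 0.72s; mode gives (α−1)/(s−2) = 0.729.
Substituting: 0.72s − 1 = 0.729(s−2) = 0.729s − 1.458, so -0.009s = -0.458 and s = 50.8889.
Then α = 0.72×50.8889 = 36.640 and β = s−α = 14.249.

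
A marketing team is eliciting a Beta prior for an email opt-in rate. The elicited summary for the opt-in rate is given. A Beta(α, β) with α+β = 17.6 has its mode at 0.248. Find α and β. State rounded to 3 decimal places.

α = 4.869, β = 12.731

For α,β>1 the mode is (α−1)/(α+β−2), so α = mode·(κ−2)+1 = 0.248×15.6+1 = 4.869.
And β = (1−mode)·(κ−2)+1 = 0.752×15.6+1 = 12.731.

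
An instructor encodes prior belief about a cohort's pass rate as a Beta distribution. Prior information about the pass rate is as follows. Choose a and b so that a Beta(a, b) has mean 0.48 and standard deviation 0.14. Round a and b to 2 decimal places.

a = 5.63, b = 6.10

First σ² = 0.0196. Setting a = μn, b = (1−μ)n with n = a+b,
μ(1−μ)/(n+1) = 0.0196 ⇒ n+1 = 0.2496/0.0196 = 12.7347 ⇒ n = 11.7347.
Hence a = 0.48×11.7347 = 5.63, b = 0.52×11.7347 = 6.10.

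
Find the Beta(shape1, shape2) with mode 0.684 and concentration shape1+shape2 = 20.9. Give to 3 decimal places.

For shape1,shape2>1 the mode is (shape1−1)/(shape1+shape2−2), so shape1 = mode·(κ−2)+1 = 0.684×18.9+1 = 13.928.
And shape2 = (1−mode)·(κ−2)+1 = 0.316×18.9+1 = 6.972.

shape1 = 13.928, shape2 = 6.972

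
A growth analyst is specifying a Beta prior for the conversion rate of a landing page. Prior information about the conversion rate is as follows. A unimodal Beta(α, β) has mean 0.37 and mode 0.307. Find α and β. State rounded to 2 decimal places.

α = 2.27, β = 3.86

With s = α+β: μ = α/s and mode = (α−1)/(s−2). Eliminating α = μs,
μs − 1 = m(s−2) ⇒ s(μ−m) = 1−2m ⇒ s = 0.386/0.063 = 6.1270.
So α = μs = 2.27, β = (1−μ)s = 3.86.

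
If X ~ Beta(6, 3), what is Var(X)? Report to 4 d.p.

0.0222

μ = 6/9 = 0.666667; Var = μ(1−μ)/(α+β+1) = 0.2222222/10 = 0.0222.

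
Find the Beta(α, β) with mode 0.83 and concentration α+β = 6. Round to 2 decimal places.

α = 4.32, β = 1.68

Mode = (α−1)/(κ−2) with κ = α+β, so α−1 = 0.83·4 = 3.32.
α = 4.32; β = κ − α = 1.68.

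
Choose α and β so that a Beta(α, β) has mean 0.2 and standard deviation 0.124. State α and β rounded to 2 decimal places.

α = 1.88, β = 7.52

Variance = 0.124² = 0.015376. The moment-matching identity α+β = μ(1−μ)/Var − 1 gives
α+β = 0.16/0.015376 − 1 = 9.4058, so α = μ·9.4058 = 1.88 and β = (1−μ)·9.4058 = 7.52.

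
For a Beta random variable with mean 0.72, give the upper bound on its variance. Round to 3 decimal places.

0.202

For fixed mean μ the Beta variance is μ(1−μ)/(α+β+1), increasing as α+β decreases.
Its least upper bound (not attained) is μ(1−μ) = 0.72·0.28 = 0.202.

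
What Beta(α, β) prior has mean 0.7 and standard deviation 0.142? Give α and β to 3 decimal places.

α = 6.590, β = 2.824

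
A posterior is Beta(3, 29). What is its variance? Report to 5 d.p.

0.00257

Var = αβ/[(α+β)²(α+β+1)] = (3×29)/(32²×33) = 87/33792 = 0.00257.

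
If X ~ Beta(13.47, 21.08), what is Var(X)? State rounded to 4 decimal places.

0.0067

μ = 13.47/34.55 = 0.389870; Var = μ(1−μ)/(α+β+1) = 0.2378713/35.55 = 0.0067.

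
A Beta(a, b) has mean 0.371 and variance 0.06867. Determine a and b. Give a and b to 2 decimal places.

a = 0.89, b = 1.51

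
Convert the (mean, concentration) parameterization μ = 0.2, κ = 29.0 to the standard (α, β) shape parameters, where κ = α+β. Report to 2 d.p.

α = 5.80, β = 23.20

Split κ in proportion μ : (1−μ): α = 0.2·29.0 = 5.80, β = 29.0 − 5.80 = 23.20.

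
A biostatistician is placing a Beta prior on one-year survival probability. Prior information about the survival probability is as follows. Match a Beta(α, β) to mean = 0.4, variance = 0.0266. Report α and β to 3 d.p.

α = 3.209, β = 4.814

By moment matching, α+β = μ(1−μ)/σ² − 1 = (0.4·0.6)/0.0266 − 1 = 9.0226 − 1 = 8.0226.
Since α/(α+β) = μ, α = 0.4·8.0226 = 3.209 and β = 0.6·8.0226 = 4.814.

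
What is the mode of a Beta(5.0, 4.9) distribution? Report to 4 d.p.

0.5063

The density x^(α−1)(1−x)^(β−1) is maximised at (α−1)/(α+β−2) = 4.0/7.9 = 0.5063.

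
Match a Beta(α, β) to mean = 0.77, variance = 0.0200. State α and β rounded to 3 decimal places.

Write ν = α+β; then α = μν and Var = μ(1−μ)/(ν+1).
ν = μ(1−μ)/Var − 1 = 0.1771/0.0200 − 1 = 7.8550.
α = 0.77·7.8550 = 6.048, β = 0.23·7.8550 = 1.807.

α = 6.048, β = 1.807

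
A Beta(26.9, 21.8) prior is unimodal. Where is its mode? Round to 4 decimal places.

With α,β > 1, mode = (α−1)/(α+β−2) = 25.9/46.7 = 0.5546.

0.5546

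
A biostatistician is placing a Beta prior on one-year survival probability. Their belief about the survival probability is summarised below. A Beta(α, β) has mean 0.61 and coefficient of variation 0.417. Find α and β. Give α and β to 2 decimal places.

σ = CV·μ = 0.417×0.61 = 0.25437, so σ² = 0.064704.
s+1 = μ(1−μ)/σ² = 0.2379/0.064704 = 3.6767, so s = α+β = 2.6767.
α = μs = 1.63, β = (1−μ)s = 1.04.

α = 1.63, β = 1.04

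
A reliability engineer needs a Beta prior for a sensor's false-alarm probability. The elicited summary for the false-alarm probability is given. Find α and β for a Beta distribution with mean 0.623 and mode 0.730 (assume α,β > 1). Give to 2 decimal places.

α = 2.68, β = 1.62

With s = α+β: μ = α/s and mode = (α−1)/(s−2). Eliminating α = μs,
μs − 1 = m(s−2) ⇒ s(μ−m) = 1−2m ⇒ s = -0.460/-0.107 = 4.2991.
So α = μs = 2.68, β = (1−μ)s = 1.62.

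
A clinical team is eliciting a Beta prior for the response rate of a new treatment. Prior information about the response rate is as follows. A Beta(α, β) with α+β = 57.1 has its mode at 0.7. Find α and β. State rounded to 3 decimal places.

α = 39.570, β = 17.530

Since the density peak of Beta(α,β) is at (α−1)/(α+β−2),
α = 1 + 0.7(57.1−2) = 39.570 and β = 57.1 − 39.570 = 17.530.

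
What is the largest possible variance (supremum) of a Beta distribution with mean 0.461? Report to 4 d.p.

0.2485

For fixed mean μ the Beta variance is μ(1−μ)/(α+β+1), increasing as α+β decreases.
Its least upper bound (not attained) is μ(1−μ) = 0.461·0.539 = 0.2485.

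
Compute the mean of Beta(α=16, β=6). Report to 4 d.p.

0.7273

The Beta mean is α/(α+β) = 16/(16+6) = 0.7273.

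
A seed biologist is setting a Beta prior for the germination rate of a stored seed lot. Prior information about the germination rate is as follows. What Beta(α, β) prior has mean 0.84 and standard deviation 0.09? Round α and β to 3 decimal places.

α = 13.098, β = 2.495

σ² = 0.09² = 0.0081.
With s = α+β, Var = μ(1−μ)/(s+1), so s+1 = (0.84×0.16)/0.0081 = 16.5926 and s = 15.5926.
α = μs = 13.098, β = (1−μ)s = 2.495.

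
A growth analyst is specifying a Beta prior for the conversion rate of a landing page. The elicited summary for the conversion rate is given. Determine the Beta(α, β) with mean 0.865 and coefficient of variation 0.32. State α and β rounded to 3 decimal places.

α = 0.453, β = 0.071

σ = CV·μ = 0.32×0.865 = 0.27680, so σ² = 0.076618.
s+1 = μ(1−μ)/σ² = 0.116775/0.076618 = 1.5241, so s = α+β = 0.5241.
α = μs = 0.453, β = (1−μ)s = 0.071.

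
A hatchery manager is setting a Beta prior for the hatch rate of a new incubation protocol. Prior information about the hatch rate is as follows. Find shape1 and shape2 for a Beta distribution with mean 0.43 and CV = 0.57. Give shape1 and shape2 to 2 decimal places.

shape1 = 1.32, shape2 = 1.76

σ = CV·μ = 0.57×0.43 = 0.24510, so σ² = 0.060074.
s+1 = μ(1−μ)/σ² = 0.2451/0.060074 = 4.0800, so s = shape1+shape2 = 3.0800.
shape1 = μs = 1.32, shape2 = (1−μ)s = 1.76.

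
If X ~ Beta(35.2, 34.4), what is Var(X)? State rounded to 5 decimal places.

Var = αβ/[(α+β)²(α+β+1)] = (35.2×34.4)/(69.6²×70.6) = 1210.88/341997.696 = 0.00354.

0.00354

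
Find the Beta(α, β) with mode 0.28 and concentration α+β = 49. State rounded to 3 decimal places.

α = 14.160, β = 34.840

Since the density peak of Beta(α,β) is at (α−1)/(α+β−2),
α = 1 + 0.28(49−2) = 14.160 and β = 49 − 14.160 = 34.840.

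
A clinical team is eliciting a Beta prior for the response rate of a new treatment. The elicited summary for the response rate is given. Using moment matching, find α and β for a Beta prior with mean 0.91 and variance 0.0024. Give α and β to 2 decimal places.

α = 30.14, β = 2.98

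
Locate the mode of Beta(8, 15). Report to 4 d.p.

0.3333

The density x^(α−1)(1−x)^(β−1) is maximised at (α−1)/(α+β−2) = 7/21 = 0.3333.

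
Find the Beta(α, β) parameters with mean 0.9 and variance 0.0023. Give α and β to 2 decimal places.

By moment matching, α+β = μ(1−μ)/σ² − 1 = (0.9·0.1)/0.0023 − 1 = 39.1304 − 1 = 38.1304.
Since α/(α+β) = μ, α = 0.9·38.1304 = 34.32 and β = 0.1·38.1304 = 3.81.

α = 34.32, β = 3.81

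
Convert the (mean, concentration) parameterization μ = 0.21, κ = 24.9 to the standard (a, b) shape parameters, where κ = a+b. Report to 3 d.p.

Split κ in proportion μ : (1−μ): a = 0.21·24.9 = 5.229, b = 24.9 − 5.229 = 19.671.

a = 5.229, b = 19.671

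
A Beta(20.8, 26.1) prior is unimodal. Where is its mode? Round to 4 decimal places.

0.4410

The density x^(α−1)(1−x)^(β−1) is maximised at (α−1)/(α+β−2) = 19.8/44.9 = 0.4410.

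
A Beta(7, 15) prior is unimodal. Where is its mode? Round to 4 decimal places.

The density x^(α−1)(1−x)^(β−1) is maximised at (α−1)/(α+β−2) = 6/20 = 0.3000.

0.3000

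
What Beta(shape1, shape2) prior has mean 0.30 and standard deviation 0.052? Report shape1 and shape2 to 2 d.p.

shape1 = 23.00, shape2 = 53.66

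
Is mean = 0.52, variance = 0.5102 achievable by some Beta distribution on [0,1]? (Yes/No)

No

A Beta with mean μ has variance μ(1−μ)/(α+β+1) < μ(1−μ).
Here μ(1−μ) = 0.52×0.48 = 0.2496, and 0.5102 ≥ 0.2496.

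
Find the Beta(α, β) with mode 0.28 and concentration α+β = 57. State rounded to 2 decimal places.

Since the density peak of Beta(α,β) is at (α−1)/(α+β−2),
α = 1 + 0.28(57−2) = 16.40 and β = 57 − 16.40 = 40.60.

α = 16.40, β = 40.60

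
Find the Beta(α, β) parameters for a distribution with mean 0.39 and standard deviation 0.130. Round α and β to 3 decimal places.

α = 5.100, β = 7.977

σ² = 0.130² = 0.016900.
With s = α+β, Var = μ(1−μ)/(s+1), so s+1 = (0.39×0.61)/0.016900 = 14.0769 and s = 13.0769.
α = μs = 5.100, β = (1−μ)s = 7.977.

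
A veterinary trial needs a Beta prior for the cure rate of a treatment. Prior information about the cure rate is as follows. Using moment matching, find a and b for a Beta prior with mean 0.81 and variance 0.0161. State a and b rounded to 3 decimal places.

Write ν = a+b; then a = μν and Var = μ(1−μ)/(ν+1).
ν = μ(1−μ)/Var − 1 = 0.1539/0.0161 − 1 = 8.5590.
a = 0.81·8.5590 = 6.933, b = 0.19·8.5590 = 1.626.

a = 6.933, b = 1.626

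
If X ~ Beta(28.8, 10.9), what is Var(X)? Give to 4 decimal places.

0.0049

α+β = 39.7 and αβ = 313.92, so Var = αβ/[(α+β)²(α+β+1)] = 313.92/64146.863 = 0.0049.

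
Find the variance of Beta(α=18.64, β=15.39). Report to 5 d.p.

μ = 18.64/34.03 = 0.547752; Var = μ(1−μ)/(α+β+1) = 0.2477197/35.03 = 0.00707.

0.00707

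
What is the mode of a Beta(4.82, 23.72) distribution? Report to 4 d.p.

0.1439

With α,β > 1, mode = (α−1)/(α+β−2) = 3.82/26.54 = 0.1439.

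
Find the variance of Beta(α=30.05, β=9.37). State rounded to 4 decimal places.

0.0045

μ = 30.05/39.42 = 0.762303; Var = μ(1−μ)/(α+β+1) = 0.1811969/40.42 = 0.0045.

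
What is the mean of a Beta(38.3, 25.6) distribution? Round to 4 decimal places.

0.5994

The Beta mean is α/(α+β) = 38.3/(38.3+25.6) = 0.5994.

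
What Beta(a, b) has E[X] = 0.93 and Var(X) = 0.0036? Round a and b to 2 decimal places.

By moment matching, a+b = μ(1−μ)/σ² − 1 = (0.93·0.07)/0.0036 − 1 = 18.0833 − 1 = 17.0833.
Since a/(a+b) = μ, a = 0.93·17.0833 = 15.89 and b = 0.07·17.0833 = 1.20.

a = 15.89, b = 1.20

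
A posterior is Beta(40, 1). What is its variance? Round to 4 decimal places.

0.0006

α+β = 41 and αβ = 40, so Var = αβ/[(α+β)²(α+β+1)] = 40/70602 = 0.0006.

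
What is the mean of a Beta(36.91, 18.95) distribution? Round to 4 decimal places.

E[X] = α/(α+β) = 36.91/55.86 = 0.6608.

0.6608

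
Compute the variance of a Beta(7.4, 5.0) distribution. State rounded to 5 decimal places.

0.01796

Var = αβ/[(α+β)²(α+β+1)] = (7.4×5.0)/(12.4²×13.4) = 37.00/2060.384 = 0.01796.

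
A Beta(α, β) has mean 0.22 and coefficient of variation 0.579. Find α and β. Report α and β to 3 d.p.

α = 2.107, β = 7.469

Var = (CV·μ)² = (0.579×0.22)² = 0.016226.
α+β = μ(1−μ)/Var − 1 = 0.1716/0.016226 − 1 = 9.5758.
Thus α = 0.22·9.5758 = 2.107 and β = 0.78·9.5758 = 7.469.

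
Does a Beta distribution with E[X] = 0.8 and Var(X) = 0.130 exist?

The Beta variance bound is σ² < μ(1−μ).
Here μ(1−μ) = 0.8×0.2 = 0.16, and 0.130 < 0.16.

Yes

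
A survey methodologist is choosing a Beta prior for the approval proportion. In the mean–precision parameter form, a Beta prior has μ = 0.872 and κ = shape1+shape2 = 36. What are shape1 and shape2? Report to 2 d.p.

shape1 = 31.39, shape2 = 4.61

shape1 = μκ = 0.872×36 = 31.39 and shape2 = (1−μ)κ = 0.128×36 = 4.61.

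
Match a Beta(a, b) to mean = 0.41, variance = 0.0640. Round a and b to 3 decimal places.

Write ν = a+b; then a = μν and Var = μ(1−μ)/(ν+1).
ν = μ(1−μ)/Var − 1 = 0.2419/0.0640 − 1 = 2.7797.
a = 0.41·2.7797 = 1.140, b = 0.59·2.7797 = 1.640.

a = 1.140, b = 1.640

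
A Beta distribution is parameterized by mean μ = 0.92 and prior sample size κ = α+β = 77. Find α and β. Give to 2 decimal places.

α = 70.84, β = 6.16

α = μκ = 0.92×77 = 70.84 and β = (1−μ)κ = 0.08×77 = 6.16.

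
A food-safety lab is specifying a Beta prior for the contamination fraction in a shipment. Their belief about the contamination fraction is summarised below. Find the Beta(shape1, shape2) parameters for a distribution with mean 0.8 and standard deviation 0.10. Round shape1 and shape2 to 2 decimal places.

shape1 = 12.00, shape2 = 3.00

First σ² = 0.0100. Setting shape1 = μn, shape2 = (1−μ)n with n = shape1+shape2,
μ(1−μ)/(n+1) = 0.0100 ⇒ n+1 = 0.16/0.0100 = 16.0000 ⇒ n = 15.0000.
Hence shape1 = 0.8×15.0000 = 12.00, shape2 = 0.2×15.0000 = 3.00.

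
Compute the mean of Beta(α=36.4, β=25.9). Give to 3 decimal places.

E[X] = α/(α+β) = 36.4/62.3 = 0.584.

0.584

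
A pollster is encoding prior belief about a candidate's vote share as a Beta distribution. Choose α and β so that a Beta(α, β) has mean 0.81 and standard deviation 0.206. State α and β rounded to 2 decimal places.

α = 2.13, β = 0.50

Variance = 0.206² = 0.042436. The moment-matching identity α+β = μ(1−μ)/Var − 1 gives
α+β = 0.1539/0.042436 − 1 = 2.6266, so α = μ·2.6266 = 2.13 and β = (1−μ)·2.6266 = 0.50.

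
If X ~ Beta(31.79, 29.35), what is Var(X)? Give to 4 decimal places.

0.0040

μ = 31.79/61.14 = 0.519954; Var = μ(1−μ)/(α+β+1) = 0.2496018/62.14 = 0.0040.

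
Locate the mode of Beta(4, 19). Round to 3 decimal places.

0.143

The density x^(α−1)(1−x)^(β−1) is maximised at (α−1)/(α+β−2) = 3/21 = 0.143.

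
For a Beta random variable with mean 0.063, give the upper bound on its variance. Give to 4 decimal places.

Var = μ(1−μ)/(α+β+1), which approaches μ(1−μ) as α+β → 0.
So the supremum is μ(1−μ) = 0.063×0.937 = 0.0590.

0.0590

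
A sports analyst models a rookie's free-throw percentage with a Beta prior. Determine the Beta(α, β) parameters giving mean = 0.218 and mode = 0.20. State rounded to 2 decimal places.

α = 7.27, β = 26.07

Let s = α+β. Mean gives α = μs = 0.218s; mode gives (α−1)/(s−2) = 0.20.
Substituting: 0.218s − 1 = 0.20(s−2) = 0.20s − 0.40, so 0.018s = 0.60 and s = 33.3333.
Then α = 0.218×33.3333 = 7.27 and β = s−α = 26.07.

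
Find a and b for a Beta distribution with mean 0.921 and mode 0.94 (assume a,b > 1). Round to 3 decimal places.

a = 42.657, b = 3.659

With s = a+b: μ = a/s and mode = (a−1)/(s−2). Eliminating a = μs,
μs − 1 = m(s−2) ⇒ s(μ−m) = 1−2m ⇒ s = -0.88/-0.019 = 46.3158.
So a = μs = 42.657, b = (1−μ)s = 3.659.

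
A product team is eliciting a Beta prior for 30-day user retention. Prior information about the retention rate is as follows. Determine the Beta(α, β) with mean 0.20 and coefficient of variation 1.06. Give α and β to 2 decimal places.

α = 0.51, β = 2.05

σ = CV·μ = 1.06×0.20 = 0.21200, so σ² = 0.044944.
s+1 = μ(1−μ)/σ² = 0.1600/0.044944 = 3.5600, so s = α+β = 2.5600.
α = μs = 0.51, β = (1−μ)s = 2.05.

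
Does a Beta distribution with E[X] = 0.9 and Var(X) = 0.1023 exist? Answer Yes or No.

The Beta variance bound is σ² < μ(1−μ).
Here μ(1−μ) = 0.9×0.1 = 0.09, and 0.1023 ≥ 0.09.

No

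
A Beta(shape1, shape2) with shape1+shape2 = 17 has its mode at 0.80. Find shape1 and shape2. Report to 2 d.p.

shape1 = 13.00, shape2 = 4.00

Mode = (shape1−1)/(κ−2) with κ = shape1+shape2, so shape1−1 = 0.80·15 = 12.00.
shape1 = 13.00; shape2 = κ − shape1 = 4.00.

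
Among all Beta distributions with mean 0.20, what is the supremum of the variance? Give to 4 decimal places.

0.1600

For fixed mean μ the Beta variance is μ(1−μ)/(α+β+1), increasing as α+β decreases.
Its least upper bound (not attained) is μ(1−μ) = 0.20·0.80 = 0.1600.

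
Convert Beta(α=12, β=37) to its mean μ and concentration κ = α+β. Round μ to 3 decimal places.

κ = α+β = 12+37 = 49; μ = α/κ = 12/49 = 0.245.

μ = 0.245, κ = 49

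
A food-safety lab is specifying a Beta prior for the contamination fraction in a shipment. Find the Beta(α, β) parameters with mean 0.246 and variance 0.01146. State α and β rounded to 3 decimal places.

α = 3.736, β = 11.450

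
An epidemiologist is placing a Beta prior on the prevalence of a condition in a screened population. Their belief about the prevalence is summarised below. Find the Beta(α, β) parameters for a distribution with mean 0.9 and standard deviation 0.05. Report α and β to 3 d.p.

Variance = 0.05² = 0.0025. The moment-matching identity α+β = μ(1−μ)/Var − 1 gives
α+β = 0.09/0.0025 − 1 = 35.0000, so α = μ·35.0000 = 31.500 and β = (1−μ)·35.0000 = 3.500.

α = 31.500, β = 3.500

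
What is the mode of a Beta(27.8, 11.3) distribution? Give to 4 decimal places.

The density x^(α−1)(1−x)^(β−1) is maximised at (α−1)/(α+β−2) = 26.8/37.1 = 0.7224.

0.7224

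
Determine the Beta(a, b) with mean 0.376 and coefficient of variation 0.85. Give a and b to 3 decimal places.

a = 0.488, b = 0.809

Var = (CV·μ)² = (0.85×0.376)² = 0.102144.
a+b = μ(1−μ)/Var − 1 = 0.234624/0.102144 − 1 = 1.2970.
Thus a = 0.376·1.2970 = 0.488 and b = 0.624·1.2970 = 0.809.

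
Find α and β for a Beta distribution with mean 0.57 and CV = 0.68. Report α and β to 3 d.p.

α = 0.360, β = 0.272

σ = CV·μ = 0.68×0.57 = 0.38760, so σ² = 0.150234.
s+1 = μ(1−μ)/σ² = 0.2451/0.150234 = 1.6315, so s = α+β = 0.6315.
α = μs = 0.360, β = (1−μ)s = 0.272.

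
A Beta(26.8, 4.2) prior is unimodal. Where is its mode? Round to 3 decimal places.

0.890

With α,β > 1, mode = (α−1)/(α+β−2) = 25.8/29.0 = 0.890.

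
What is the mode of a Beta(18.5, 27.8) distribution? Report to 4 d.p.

The density x^(α−1)(1−x)^(β−1) is maximised at (α−1)/(α+β−2) = 17.5/44.3 = 0.3950.

0.3950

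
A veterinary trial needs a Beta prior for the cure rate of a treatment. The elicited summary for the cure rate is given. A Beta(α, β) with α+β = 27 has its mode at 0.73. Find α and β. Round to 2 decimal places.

Since the density peak of Beta(α,β) is at (α−1)/(α+β−2),
α = 1 + 0.73(27−2) = 19.25 and β = 27 − 19.25 = 7.75.

α = 19.25, β = 7.75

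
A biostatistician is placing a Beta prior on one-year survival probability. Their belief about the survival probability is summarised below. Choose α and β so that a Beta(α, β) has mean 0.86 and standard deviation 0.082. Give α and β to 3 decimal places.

α = 14.539, β = 2.367

First σ² = 0.006724. Setting α = μn, β = (1−μ)n with n = α+β,
μ(1−μ)/(n+1) = 0.006724 ⇒ n+1 = 0.1204/0.006724 = 17.9060 ⇒ n = 16.9060.
Hence α = 0.86×16.9060 = 14.539, β = 0.14×16.9060 = 2.367.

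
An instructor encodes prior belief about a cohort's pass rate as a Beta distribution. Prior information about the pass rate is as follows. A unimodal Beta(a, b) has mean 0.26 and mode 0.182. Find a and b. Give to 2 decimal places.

With s = a+b: μ = a/s and mode = (a−1)/(s−2). Eliminating a = μs,
μs − 1 = m(s−2) ⇒ s(μ−m) = 1−2m ⇒ s = 0.636/0.078 = 8.1538.
So a = μs = 2.12, b = (1−μ)s = 6.03.

a = 2.12, b = 6.03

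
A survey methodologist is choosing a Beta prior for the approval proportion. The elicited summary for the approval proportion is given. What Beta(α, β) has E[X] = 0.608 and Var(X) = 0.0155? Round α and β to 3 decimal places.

α = 8.741, β = 5.636

Let s = α+β. The Beta variance is μ(1−μ)/(s+1).
So s+1 = μ(1−μ)/σ² = (0.608×0.392)/0.0155 = 0.238336/0.0155 = 15.3765, giving s = 14.3765.
Then α = μs = 0.608×14.3765 = 8.741 and β = (1−μ)s = 0.392×14.3765 = 5.636.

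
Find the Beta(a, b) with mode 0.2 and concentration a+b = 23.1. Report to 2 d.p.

a = 5.22, b = 17.88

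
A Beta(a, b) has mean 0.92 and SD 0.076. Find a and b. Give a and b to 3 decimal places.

First σ² = 0.005776. Setting a = μn, b = (1−μ)n with n = a+b,
μ(1−μ)/(n+1) = 0.005776 ⇒ n+1 = 0.0736/0.005776 = 12.7424 ⇒ n = 11.7424.
Hence a = 0.92×11.7424 = 10.803, b = 0.08×11.7424 = 0.939.

a = 10.803, b = 0.939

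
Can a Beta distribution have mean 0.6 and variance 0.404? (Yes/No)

A Beta with mean μ has variance μ(1−μ)/(α+β+1) < μ(1−μ).
Here μ(1−μ) = 0.6×0.4 = 0.24, and 0.404 ≥ 0.24.

No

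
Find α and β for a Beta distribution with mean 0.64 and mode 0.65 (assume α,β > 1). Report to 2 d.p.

With s = α+β: μ = α/s and mode = (α−1)/(s−2). Eliminating α = μs,
μs − 1 = m(s−2) ⇒ s(μ−m) = 1−2m ⇒ s = -0.30/-0.01 = 30.0000.
So α = μs = 19.20, β = (1−μ)s = 10.80.

α = 19.20, β = 10.80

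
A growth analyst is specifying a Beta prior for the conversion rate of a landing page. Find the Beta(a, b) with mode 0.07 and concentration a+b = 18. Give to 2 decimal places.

a = 2.12, b = 15.88

Since the density peak of Beta(a,b) is at (a−1)/(a+b−2),
a = 1 + 0.07(18−2) = 2.12 and b = 18 − 2.12 = 15.88.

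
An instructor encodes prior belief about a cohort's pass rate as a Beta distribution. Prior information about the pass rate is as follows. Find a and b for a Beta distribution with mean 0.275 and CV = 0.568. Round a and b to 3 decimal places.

a = 1.972, b = 5.199

Var = (CV·μ)² = (0.568×0.275)² = 0.024398.
a+b = μ(1−μ)/Var − 1 = 0.199375/0.024398 − 1 = 7.1716.
Thus a = 0.275·7.1716 = 1.972 and b = 0.725·7.1716 = 5.199.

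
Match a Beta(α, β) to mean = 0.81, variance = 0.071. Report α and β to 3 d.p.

Write ν = α+β; then α = μν and Var = μ(1−μ)/(ν+1).
ν = μ(1−μ)/Var − 1 = 0.1539/0.071 − 1 = 1.1676.
α = 0.81·1.1676 = 0.946, β = 0.19·1.1676 = 0.222.

α = 0.946, β = 0.222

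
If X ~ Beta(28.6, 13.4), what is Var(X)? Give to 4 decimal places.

Var = αβ/[(α+β)²(α+β+1)] = (28.6×13.4)/(42.0²×43.0) = 383.24/75852.000 = 0.0051.

0.0051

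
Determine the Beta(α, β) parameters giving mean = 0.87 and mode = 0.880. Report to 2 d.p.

With s = α+β: μ = α/s and mode = (α−1)/(s−2). Eliminating α = μs,
μs − 1 = m(s−2) ⇒ s(μ−m) = 1−2m ⇒ s = -0.760/-0.010 = 76.0000.
So α = μs = 66.12, β = (1−μ)s = 9.88.

α = 66.12, β = 9.88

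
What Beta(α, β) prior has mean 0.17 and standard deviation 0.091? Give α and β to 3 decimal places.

First σ² = 0.008281. Setting α = μn, β = (1−μ)n with n = α+β,
μ(1−μ)/(n+1) = 0.008281 ⇒ n+1 = 0.1411/0.008281 = 17.0390 ⇒ n = 16.0390.
Hence α = 0.17×16.0390 = 2.727, β = 0.83×16.0390 = 13.312.

α = 2.727, β = 13.312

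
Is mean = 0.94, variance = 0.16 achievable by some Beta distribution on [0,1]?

No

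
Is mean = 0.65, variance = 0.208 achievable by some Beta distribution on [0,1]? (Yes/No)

A Beta with mean μ has variance μ(1−μ)/(α+β+1) < μ(1−μ).
Here μ(1−μ) = 0.65×0.35 = 0.2275, and 0.208 < 0.2275.

Yes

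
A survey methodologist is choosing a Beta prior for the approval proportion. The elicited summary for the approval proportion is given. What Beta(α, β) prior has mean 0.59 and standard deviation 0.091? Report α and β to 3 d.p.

First σ² = 0.008281. Setting α = μn, β = (1−μ)n with n = α+β,
μ(1−μ)/(n+1) = 0.008281 ⇒ n+1 = 0.2419/0.008281 = 29.2114 ⇒ n = 28.2114.
Hence α = 0.59×28.2114 = 16.645, β = 0.41×28.2114 = 11.567.

α = 16.645, β = 11.567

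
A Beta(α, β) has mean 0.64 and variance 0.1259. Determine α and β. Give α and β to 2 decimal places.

α = 0.53, β = 0.30

Let s = α+β. The Beta variance is μ(1−μ)/(s+1).
So s+1 = μ(1−μ)/σ² = (0.64×0.36)/0.1259 = 0.2304/0.1259 = 1.8300, giving s = 0.8300.
Then α = μs = 0.64×0.8300 = 0.53 and β = (1−μ)s = 0.36×0.8300 = 0.30.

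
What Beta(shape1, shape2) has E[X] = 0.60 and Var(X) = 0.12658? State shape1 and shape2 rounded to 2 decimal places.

shape1 = 0.54, shape2 = 0.36

By moment matching, shape1+shape2 = μ(1−μ)/σ² − 1 = (0.60·0.40)/0.12658 − 1 = 1.8960 − 1 = 0.8960.
Since shape1/(shape1+shape2) = μ, shape1 = 0.60·0.8960 = 0.54 and shape2 = 0.40·0.8960 = 0.36.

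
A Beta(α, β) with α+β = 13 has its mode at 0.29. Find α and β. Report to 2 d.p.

α = 4.19, β = 8.81

Since the density peak of Beta(α,β) is at (α−1)/(α+β−2),
α = 1 + 0.29(13−2) = 4.19 and β = 13 − 4.19 = 8.81.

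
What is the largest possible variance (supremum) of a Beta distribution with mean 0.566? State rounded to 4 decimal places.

0.2456

For fixed mean μ the Beta variance is μ(1−μ)/(α+β+1), increasing as α+β decreases.
Its least upper bound (not attained) is μ(1−μ) = 0.566·0.434 = 0.2456.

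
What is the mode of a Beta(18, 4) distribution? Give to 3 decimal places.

0.850

With α,β > 1, mode = (α−1)/(α+β−2) = 17/20 = 0.850.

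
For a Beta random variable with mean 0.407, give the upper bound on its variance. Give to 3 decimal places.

For fixed mean μ the Beta variance is μ(1−μ)/(α+β+1), increasing as α+β decreases.
Its least upper bound (not attained) is μ(1−μ) = 0.407·0.593 = 0.241.

0.241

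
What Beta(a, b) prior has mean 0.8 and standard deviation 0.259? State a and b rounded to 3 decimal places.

a = 1.108, b = 0.277

σ² = 0.259² = 0.067081.
With s = a+b, Var = μ(1−μ)/(s+1), so s+1 = (0.8×0.2)/0.067081 = 2.3852 and s = 1.3852.
a = μs = 1.108, b = (1−μ)s = 0.277.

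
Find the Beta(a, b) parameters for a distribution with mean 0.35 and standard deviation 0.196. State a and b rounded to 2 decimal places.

σ² = 0.196² = 0.038416.
With s = a+b, Var = μ(1−μ)/(s+1), so s+1 = (0.35×0.65)/0.038416 = 5.9220 and s = 4.9220.
a = μs = 1.72, b = (1−μ)s = 3.20.

a = 1.72, b = 3.20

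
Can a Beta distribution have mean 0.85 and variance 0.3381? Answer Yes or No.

For any Beta, Var(X) < E[X]·(1−E[X]).
Here μ(1−μ) = 0.85×0.15 = 0.1275, and 0.3381 ≥ 0.1275.

No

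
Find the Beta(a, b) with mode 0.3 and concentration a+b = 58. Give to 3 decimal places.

For a,b>1 the mode is (a−1)/(a+b−2), so a = mode·(κ−2)+1 = 0.3×56+1 = 17.800.
And b = (1−mode)·(κ−2)+1 = 0.7×56+1 = 40.200.

a = 17.800, b = 40.200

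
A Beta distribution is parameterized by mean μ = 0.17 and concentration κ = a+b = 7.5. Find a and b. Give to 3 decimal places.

a = 1.275, b = 6.225

a = μκ = 0.17×7.5 = 1.275 and b = (1−μ)κ = 0.83×7.5 = 6.225.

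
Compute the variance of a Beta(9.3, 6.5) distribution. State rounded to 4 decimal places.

μ = 9.3/15.8 = 0.588608; Var = μ(1−μ)/(α+β+1) = 0.2421487/16.8 = 0.0144.

0.0144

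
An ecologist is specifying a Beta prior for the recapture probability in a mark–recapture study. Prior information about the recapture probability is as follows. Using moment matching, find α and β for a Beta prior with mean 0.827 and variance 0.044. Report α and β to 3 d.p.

Let s = α+β. The Beta variance is μ(1−μ)/(s+1).
So s+1 = μ(1−μ)/σ² = (0.827×0.173)/0.044 = 0.143071/0.044 = 3.2516, giving s = 2.2516.
Then α = μs = 0.827×2.2516 = 1.862 and β = (1−μ)s = 0.173×2.2516 = 0.390.

α = 1.862, β = 0.390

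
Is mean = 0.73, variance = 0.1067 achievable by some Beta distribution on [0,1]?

The Beta variance bound is σ² < μ(1−μ).
Here μ(1−μ) = 0.73×0.27 = 0.1971, and 0.1067 < 0.1971.

Yes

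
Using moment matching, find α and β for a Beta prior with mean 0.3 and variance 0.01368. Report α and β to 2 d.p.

α = 4.31, β = 10.05

Let s = α+β. The Beta variance is μ(1−μ)/(s+1).
So s+1 = μ(1−μ)/σ² = (0.3×0.7)/0.01368 = 0.21/0.01368 = 15.3509, giving s = 14.3509.
Then α = μs = 0.3×14.3509 = 4.31 and β = (1−μ)s = 0.7×14.3509 = 10.05.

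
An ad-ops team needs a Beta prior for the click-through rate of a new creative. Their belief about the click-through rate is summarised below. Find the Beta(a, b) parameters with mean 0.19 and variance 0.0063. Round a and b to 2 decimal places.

Let s = a+b. The Beta variance is μ(1−μ)/(s+1).
So s+1 = μ(1−μ)/σ² = (0.19×0.81)/0.0063 = 0.1539/0.0063 = 24.4286, giving s = 23.4286.
Then a = μs = 0.19×23.4286 = 4.45 and b = (1−μ)s = 0.81×23.4286 = 18.98.

a = 4.45, b = 18.98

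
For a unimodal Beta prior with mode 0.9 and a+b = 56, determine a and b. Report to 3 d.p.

Since the density peak of Beta(a,b) is at (a−1)/(a+b−2),
a = 1 + 0.9(56−2) = 49.600 and b = 56 − 49.600 = 6.400.

a = 49.600, b = 6.400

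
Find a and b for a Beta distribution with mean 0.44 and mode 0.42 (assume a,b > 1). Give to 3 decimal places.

With s = a+b: μ = a/s and mode = (a−1)/(s−2). Eliminating a = μs,
μs − 1 = m(s−2) ⇒ s(μ−m) = 1−2m ⇒ s = 0.16/0.02 = 8.0000.
So a = μs = 3.520, b = (1−μ)s = 4.480.

a = 3.520, b = 4.480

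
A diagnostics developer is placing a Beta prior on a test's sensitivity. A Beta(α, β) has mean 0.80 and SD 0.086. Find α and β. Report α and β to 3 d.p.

α = 16.507, β = 4.127

Variance = 0.086² = 0.007396. The moment-matching identity α+β = μ(1−μ)/Var − 1 gives
α+β = 0.1600/0.007396 − 1 = 20.6333, so α = μ·20.6333 = 16.507 and β = (1−μ)·20.6333 = 4.127.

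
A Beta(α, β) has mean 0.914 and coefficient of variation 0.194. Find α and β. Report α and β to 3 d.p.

Var = (CV·μ)² = (0.194×0.914)² = 0.031441.
α+β = μ(1−μ)/Var − 1 = 0.078604/0.031441 − 1 = 1.5001.
Thus α = 0.914·1.5001 = 1.371 and β = 0.086·1.5001 = 0.129.

α = 1.371, β = 0.129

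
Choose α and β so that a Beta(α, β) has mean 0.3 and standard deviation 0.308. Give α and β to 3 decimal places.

First σ² = 0.094864. Setting α = μn, β = (1−μ)n with n = α+β,
μ(1−μ)/(n+1) = 0.094864 ⇒ n+1 = 0.21/0.094864 = 2.2137 ⇒ n = 1.2137.
Hence α = 0.3×1.2137 = 0.364, β = 0.7×1.2137 = 0.850.

α = 0.364, β = 0.850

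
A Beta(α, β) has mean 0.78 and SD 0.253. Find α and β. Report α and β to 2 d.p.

Variance = 0.253² = 0.064009. The moment-matching identity α+β = μ(1−μ)/Var − 1 gives
α+β = 0.1716/0.064009 − 1 = 1.6809, so α = μ·1.6809 = 1.31 and β = (1−μ)·1.6809 = 0.37.

α = 1.31, β = 0.37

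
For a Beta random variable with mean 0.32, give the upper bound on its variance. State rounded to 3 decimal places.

0.218

Var = μ(1−μ)/(α+β+1), which approaches μ(1−μ) as α+β → 0.
So the supremum is μ(1−μ) = 0.32×0.68 = 0.218.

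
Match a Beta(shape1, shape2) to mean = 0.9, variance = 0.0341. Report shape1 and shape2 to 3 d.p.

shape1 = 1.475, shape2 = 0.164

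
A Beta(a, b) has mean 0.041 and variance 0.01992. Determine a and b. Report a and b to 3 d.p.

By moment matching, a+b = μ(1−μ)/σ² − 1 = (0.041·0.959)/0.01992 − 1 = 1.9738 − 1 = 0.9738.
Since a/(a+b) = μ, a = 0.041·0.9738 = 0.040 and b = 0.959·0.9738 = 0.934.

a = 0.040, b = 0.934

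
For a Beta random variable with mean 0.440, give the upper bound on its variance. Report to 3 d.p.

For fixed mean μ the Beta variance is μ(1−μ)/(α+β+1), increasing as α+β decreases.
Its least upper bound (not attained) is μ(1−μ) = 0.440·0.560 = 0.246.

0.246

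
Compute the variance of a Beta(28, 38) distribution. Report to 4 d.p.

μ = 28/66 = 0.424242; Var = μ(1−μ)/(α+β+1) = 0.2442608/67 = 0.0036.

0.0036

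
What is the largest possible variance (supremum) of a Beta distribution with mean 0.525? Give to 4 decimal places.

0.2494

Var = μ(1−μ)/(α+β+1), which approaches μ(1−μ) as α+β → 0.
So the supremum is μ(1−μ) = 0.525×0.475 = 0.2494.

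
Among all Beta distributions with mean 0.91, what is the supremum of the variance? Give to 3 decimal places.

For fixed mean μ the Beta variance is μ(1−μ)/(α+β+1), increasing as α+β decreases.
Its least upper bound (not attained) is μ(1−μ) = 0.91·0.09 = 0.082.

0.082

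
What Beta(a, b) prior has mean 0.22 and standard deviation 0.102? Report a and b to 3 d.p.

a = 3.409, b = 12.085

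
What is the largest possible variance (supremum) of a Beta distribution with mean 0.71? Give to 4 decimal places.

Var = μ(1−μ)/(α+β+1), which approaches μ(1−μ) as α+β → 0.
So the supremum is μ(1−μ) = 0.71×0.29 = 0.2059.

0.2059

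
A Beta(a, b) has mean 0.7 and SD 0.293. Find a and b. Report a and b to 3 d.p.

a = 1.012, b = 0.434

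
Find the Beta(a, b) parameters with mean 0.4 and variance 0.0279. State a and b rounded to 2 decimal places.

a = 3.04, b = 4.56

By moment matching, a+b = μ(1−μ)/σ² − 1 = (0.4·0.6)/0.0279 − 1 = 8.6022 − 1 = 7.6022.
Since a/(a+b) = μ, a = 0.4·7.6022 = 3.04 and b = 0.6·7.6022 = 4.56.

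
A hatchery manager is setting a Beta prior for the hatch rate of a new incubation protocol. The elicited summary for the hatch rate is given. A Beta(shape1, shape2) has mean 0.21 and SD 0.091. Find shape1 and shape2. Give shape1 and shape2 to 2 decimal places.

shape1 = 4.00, shape2 = 15.04

First σ² = 0.008281. Setting shape1 = μn, shape2 = (1−μ)n with n = shape1+shape2,
μ(1−μ)/(n+1) = 0.008281 ⇒ n+1 = 0.1659/0.008281 = 20.0338 ⇒ n = 19.0338.
Hence shape1 = 0.21×19.0338 = 4.00, shape2 = 0.79×19.0338 = 15.04.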